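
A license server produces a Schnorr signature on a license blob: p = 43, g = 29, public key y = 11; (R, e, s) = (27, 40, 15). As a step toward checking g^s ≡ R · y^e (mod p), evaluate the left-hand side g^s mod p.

Squares mod 43: 29^1≡29, 29^2≡24, 29^4≡17, 29^8≡31
15 = 8 + 4 + 2 + 1, so 29^15 ≡ 31·17·24·29 ≡ 2 (mod 43)

2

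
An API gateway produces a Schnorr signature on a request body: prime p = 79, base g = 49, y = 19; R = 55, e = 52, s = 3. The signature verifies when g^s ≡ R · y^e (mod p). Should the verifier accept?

reject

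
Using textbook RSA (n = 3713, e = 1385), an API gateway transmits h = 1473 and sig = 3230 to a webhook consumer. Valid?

no

sig^1385 mod 3713 = 477
The recovered value 477 does not match the digest 1473.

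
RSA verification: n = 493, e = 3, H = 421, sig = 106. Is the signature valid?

valid

Squares mod 493: sig^1≡106, sig^2≡390
3 = 2 + 1, so sig^3 ≡ 390·106 ≡ 421 (mod 493)
sig^3 mod 493 = 421 matches H.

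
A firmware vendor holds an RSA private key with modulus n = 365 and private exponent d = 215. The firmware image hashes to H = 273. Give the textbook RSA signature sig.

242

Squares mod 365: H^1≡273, H^2≡69, H^4≡16, H^8≡256, H^16≡201, H^32≡251, H^64≡221, H^128≡296
215 = 128 + 64 + 16 + 4 + 2 + 1, so H^215 ≡ 296·221·201·16·69·273 ≡ 242 (mod 365)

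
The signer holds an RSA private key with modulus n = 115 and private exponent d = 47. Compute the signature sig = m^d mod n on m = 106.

76

m^47 mod 115 = 76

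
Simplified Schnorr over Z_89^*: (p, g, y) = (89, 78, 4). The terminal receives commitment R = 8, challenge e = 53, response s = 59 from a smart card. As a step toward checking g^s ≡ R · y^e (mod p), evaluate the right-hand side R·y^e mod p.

45

4^2 = 16
4^4 ≡ 16^2 = 256 ≡ 78
4^8 ≡ 78^2 = 6084 ≡ 32
4^16 ≡ 32^2 = 1024 ≡ 45
4^32 ≡ 45^2 = 2025 ≡ 67
53 = 32 + 16 + 4 + 1, so 4^53 ≡ 67·45·78·4 ≡ 39 (mod 89)
R · y^e ≡ 8·39 = 312 ≡ 45 (mod 89)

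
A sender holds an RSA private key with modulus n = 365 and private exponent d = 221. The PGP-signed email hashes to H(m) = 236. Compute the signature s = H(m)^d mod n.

226

Squares mod 365: (H(m))^1≡236, (H(m))^2≡216, (H(m))^4≡301, (H(m))^8≡81, (H(m))^16≡356, (H(m))^32≡81, (H(m))^64≡356, (H(m))^128≡81
221 = 128 + 64 + 16 + 8 + 4 + 1, so (H(m))^221 ≡ 81·356·356·81·301·236 ≡ 226 (mod 365)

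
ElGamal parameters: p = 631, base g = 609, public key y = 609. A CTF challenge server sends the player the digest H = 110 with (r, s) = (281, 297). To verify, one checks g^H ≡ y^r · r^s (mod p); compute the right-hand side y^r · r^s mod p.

393

609^2 = 370881 ≡ 484
609^4 ≡ 484^2 = 234256 ≡ 155
609^8 ≡ 155^2 = 24025 ≡ 47
609^16 ≡ 47^2 = 2209 ≡ 316
609^32 ≡ 316^2 = 99856 ≡ 158
609^64 ≡ 158^2 = 24964 ≡ 355
609^128 ≡ 355^2 = 126025 ≡ 456
609^256 ≡ 456^2 = 207936 ≡ 337
281 = 256 + 16 + 8 + 1, so 609^281 ≡ 337·316·47·609 ≡ 558 (mod 631)
281^2 = 78961 ≡ 86
281^4 ≡ 86^2 = 7396 ≡ 455
281^8 ≡ 455^2 = 207025 ≡ 57
281^16 ≡ 57^2 = 3249 ≡ 94
281^32 ≡ 94^2 = 8836 ≡ 2
281^64 ≡ 2^2 = 4
281^128 ≡ 4^2 = 16
281^256 ≡ 16^2 = 256
297 = 256 + 32 + 8 + 1, so 281^297 ≡ 256·2·57·281 ≡ 228 (mod 631)
y^r · r^s ≡ 558·228 = 127224 ≡ 393 (mod 631)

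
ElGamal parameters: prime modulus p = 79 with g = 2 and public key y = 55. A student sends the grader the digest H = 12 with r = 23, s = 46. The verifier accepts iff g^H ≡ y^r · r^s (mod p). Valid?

Left side g^H mod p:
Squares mod 79: 2^1≡2, 2^2≡4, 2^4≡16, 2^8≡19
12 = 8 + 4, so 2^12 ≡ 19·16 ≡ 67 (mod 79)
Right side y^r · r^s mod p:
Squares mod 79: 55^1≡55, 55^2≡23, 55^4≡55, 55^8≡23, 55^16≡55
23 = 16 + 4 + 2 + 1, so 55^23 ≡ 55·55·23·55 ≡ 23 (mod 79)
Squares mod 79: 23^1≡23, 23^2≡55, 23^4≡23, 23^8≡55, 23^16≡23, 23^32≡55
46 = 32 + 8 + 4 + 2, so 23^46 ≡ 55·55·23·55 ≡ 23 (mod 79)
23·23 = 529 ≡ 55 (mod 79)
67 ≠ 55, so verification fails.

no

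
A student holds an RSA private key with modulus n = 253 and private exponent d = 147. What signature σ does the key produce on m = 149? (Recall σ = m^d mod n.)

m^147 mod 253 = 217

217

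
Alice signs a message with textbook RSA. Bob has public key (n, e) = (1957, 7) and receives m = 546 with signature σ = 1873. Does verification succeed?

fails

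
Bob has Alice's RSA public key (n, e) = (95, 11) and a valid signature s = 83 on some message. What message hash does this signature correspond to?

87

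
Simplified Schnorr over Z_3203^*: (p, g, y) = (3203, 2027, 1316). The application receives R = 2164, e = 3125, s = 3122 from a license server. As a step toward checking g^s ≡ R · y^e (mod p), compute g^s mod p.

Squares mod 3203: 2027^1≡2027, 2027^2≡2483, 2027^4≡2717, 2027^8≡2377, 2027^16≡37, 2027^32≡1369, 2027^64≡406, 2027^128≡1483, 2027^256≡2031, 2027^512≡2700, 2027^1024≡3175, 2027^2048≡784
3122 = 2048 + 1024 + 32 + 16 + 2, so 2027^3122 ≡ 784·3175·1369·37·2483 ≡ 1816 (mod 3203)

1816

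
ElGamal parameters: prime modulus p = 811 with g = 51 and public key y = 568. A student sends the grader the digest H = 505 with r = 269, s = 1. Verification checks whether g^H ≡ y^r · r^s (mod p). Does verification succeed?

fails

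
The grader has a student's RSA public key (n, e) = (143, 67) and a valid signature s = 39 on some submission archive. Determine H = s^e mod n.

52

s^2 ≡ 39^2 = 1521 ≡ 91
s^4 ≡ 91^2 = 8281 ≡ 130
s^8 ≡ 130^2 = 16900 ≡ 26
s^16 ≡ 26^2 = 676 ≡ 104
s^32 ≡ 104^2 = 10816 ≡ 91
s^64 ≡ 91^2 = 8281 ≡ 130
67 = 64 + 2 + 1, so s^67 ≡ 130·91·39 ≡ 52 (mod 143)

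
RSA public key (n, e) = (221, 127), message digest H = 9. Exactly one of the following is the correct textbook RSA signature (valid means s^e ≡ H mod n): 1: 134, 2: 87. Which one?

2

Candidate 1: 134^127 mod 221 = 212
Candidate 2: 87^127 mod 221 = 9
  → matches H = 9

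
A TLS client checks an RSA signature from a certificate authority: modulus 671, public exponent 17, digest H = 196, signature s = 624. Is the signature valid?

invalid

s^2 ≡ 624^2 = 389376 ≡ 196
s^4 ≡ 196^2 = 38416 ≡ 169
s^8 ≡ 169^2 = 28561 ≡ 379
s^16 ≡ 379^2 = 143641 ≡ 47
17 = 16 + 1, so s^17 ≡ 47·624 ≡ 475 (mod 671)
s^17 mod 671 = 475, but H = 196.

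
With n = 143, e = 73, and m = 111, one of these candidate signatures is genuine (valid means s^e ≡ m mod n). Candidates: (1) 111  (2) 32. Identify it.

1

Candidate 1: 111^2 = 12321 ≡ 23; 111^4 ≡ 23^2 = 529 ≡ 100; 111^8 ≡ 100^2 = 10000 ≡ 133; 111^16 ≡ 133^2 = 17689 ≡ 100; 111^32 ≡ 100^2 = 10000 ≡ 133; 111^64 ≡ 133^2 = 17689 ≡ 100; 73 = 64 + 8 + 1, so 111^73 ≡ 100·133·111 ≡ 111 (mod 143)
  → matches m = 111
Candidate 2: 32^2 = 1024 ≡ 23; 32^4 ≡ 23^2 = 529 ≡ 100; 32^8 ≡ 100^2 = 10000 ≡ 133; 32^16 ≡ 133^2 = 17689 ≡ 100; 32^32 ≡ 100^2 = 10000 ≡ 133; 32^64 ≡ 133^2 = 17689 ≡ 100; 73 = 64 + 8 + 1, so 32^73 ≡ 100·133·32 ≡ 32 (mod 143)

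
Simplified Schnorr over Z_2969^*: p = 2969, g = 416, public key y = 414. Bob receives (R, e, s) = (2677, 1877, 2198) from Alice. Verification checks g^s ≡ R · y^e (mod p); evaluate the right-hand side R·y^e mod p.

657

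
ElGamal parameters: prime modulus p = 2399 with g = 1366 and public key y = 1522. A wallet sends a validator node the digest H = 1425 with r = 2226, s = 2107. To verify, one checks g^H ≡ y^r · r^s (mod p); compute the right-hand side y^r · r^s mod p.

1503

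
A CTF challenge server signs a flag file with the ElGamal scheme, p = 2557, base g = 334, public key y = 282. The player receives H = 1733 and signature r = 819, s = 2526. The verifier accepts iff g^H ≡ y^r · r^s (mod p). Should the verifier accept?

reject

Left side g^H mod p:
334^2 = 111556 ≡ 1605
334^4 ≡ 1605^2 = 2576025 ≡ 1126
334^8 ≡ 1126^2 = 1267876 ≡ 2161
334^16 ≡ 2161^2 = 4669921 ≡ 839
334^32 ≡ 839^2 = 703921 ≡ 746
334^64 ≡ 746^2 = 556516 ≡ 1647
334^128 ≡ 1647^2 = 2712609 ≡ 2189
334^256 ≡ 2189^2 = 4791721 ≡ 2460
334^512 ≡ 2460^2 = 6051600 ≡ 1738
334^1024 ≡ 1738^2 = 3020644 ≡ 827
1733 = 1024 + 512 + 128 + 64 + 4 + 1, so 334^1733 ≡ 827·1738·2189·1647·1126·334 ≡ 789 (mod 2557)
Right side y^r · r^s mod p:
282^2 = 79524 ≡ 257
282^4 ≡ 257^2 = 66049 ≡ 2124
282^8 ≡ 2124^2 = 4511376 ≡ 828
282^16 ≡ 828^2 = 685584 ≡ 308
282^32 ≡ 308^2 = 94864 ≡ 255
282^64 ≡ 255^2 = 65025 ≡ 1100
282^128 ≡ 1100^2 = 1210000 ≡ 539
282^256 ≡ 539^2 = 290521 ≡ 1580
282^512 ≡ 1580^2 = 2496400 ≡ 768
819 = 512 + 256 + 32 + 16 + 2 + 1, so 282^819 ≡ 768·1580·255·308·257·282 ≡ 2500 (mod 2557)
819^2 = 670761 ≡ 827
819^4 ≡ 827^2 = 683929 ≡ 1210
819^8 ≡ 1210^2 = 1464100 ≡ 1496
819^16 ≡ 1496^2 = 2238016 ≡ 641
819^32 ≡ 641^2 = 410881 ≡ 1761
819^64 ≡ 1761^2 = 3101121 ≡ 2037
819^128 ≡ 2037^2 = 4149369 ≡ 1915
819^256 ≡ 1915^2 = 3667225 ≡ 487
819^512 ≡ 487^2 = 237169 ≡ 1925
819^1024 ≡ 1925^2 = 3705625 ≡ 532
819^2048 ≡ 532^2 = 283024 ≡ 1754
2526 = 2048 + 256 + 128 + 64 + 16 + 8 + 4 + 2, so 819^2526 ≡ 1754·487·1915·2037·641·1496·1210·827 ≡ 1679 (mod 2557)
2500·1679 = 4197500 ≡ 1463 (mod 2557)
789 ≠ 1463, so verification fails.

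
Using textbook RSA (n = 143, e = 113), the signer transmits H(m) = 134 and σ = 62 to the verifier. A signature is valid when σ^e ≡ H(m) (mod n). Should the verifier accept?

accept

σ^2 ≡ 62^2 = 3844 ≡ 126
σ^4 ≡ 126^2 = 15876 ≡ 3
σ^8 ≡ 3^2 = 9
σ^16 ≡ 9^2 = 81
σ^32 ≡ 81^2 = 6561 ≡ 126
σ^64 ≡ 126^2 = 15876 ≡ 3
113 = 64 + 32 + 16 + 1, so σ^113 ≡ 3·126·81·62 ≡ 134 (mod 143)
σ^113 mod 143 = 134 matches H(m).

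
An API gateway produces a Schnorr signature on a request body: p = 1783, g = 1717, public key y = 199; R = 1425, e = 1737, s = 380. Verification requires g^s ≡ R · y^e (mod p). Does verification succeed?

passes

g^s mod p:
1717^2 = 2948089 ≡ 790
1717^4 ≡ 790^2 = 624100 ≡ 50
1717^8 ≡ 50^2 = 2500 ≡ 717
1717^16 ≡ 717^2 = 514089 ≡ 585
1717^32 ≡ 585^2 = 342225 ≡ 1672
1717^64 ≡ 1672^2 = 2795584 ≡ 1623
1717^128 ≡ 1623^2 = 2634129 ≡ 638
1717^256 ≡ 638^2 = 407044 ≡ 520
380 = 256 + 64 + 32 + 16 + 8 + 4, so 1717^380 ≡ 520·1623·1672·585·717·50 ≡ 573 (mod 1783)
R · y^e mod p:
199^2 = 39601 ≡ 375
199^4 ≡ 375^2 = 140625 ≡ 1551
199^8 ≡ 1551^2 = 2405601 ≡ 334
199^16 ≡ 334^2 = 111556 ≡ 1010
199^32 ≡ 1010^2 = 1020100 ≡ 224
199^64 ≡ 224^2 = 50176 ≡ 252
199^128 ≡ 252^2 = 63504 ≡ 1099
199^256 ≡ 1099^2 = 1207801 ≡ 710
199^512 ≡ 710^2 = 504100 ≡ 1294
199^1024 ≡ 1294^2 = 1674436 ≡ 199
1737 = 1024 + 512 + 128 + 64 + 8 + 1, so 199^1737 ≡ 199·1294·1099·252·334·199 ≡ 1119 (mod 1783)
1425·1119 = 1594575 ≡ 573 (mod 1783)
573 ≡ 573 (mod 1783); signature holds.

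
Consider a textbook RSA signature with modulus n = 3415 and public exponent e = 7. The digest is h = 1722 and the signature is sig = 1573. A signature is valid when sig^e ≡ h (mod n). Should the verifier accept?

Squares mod 3415: sig^1≡1573, sig^2≡1869, sig^4≡3031
7 = 4 + 2 + 1, so sig^7 ≡ 3031·1869·1573 ≡ 1722 (mod 3415)
Since 1722 equals the digest 1722, verification succeeds.

accept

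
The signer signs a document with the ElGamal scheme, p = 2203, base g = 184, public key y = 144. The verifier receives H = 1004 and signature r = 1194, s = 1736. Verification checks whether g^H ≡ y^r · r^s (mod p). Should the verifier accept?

reject

Left side g^H mod p:
184^1004 mod 2203 = 134
Right side y^r · r^s mod p:
144^1194 mod 2203 = 777
1194^1736 mod 2203 = 676
777·676 = 525252 ≡ 938 (mod 2203)
134 ≠ 938, so verification fails.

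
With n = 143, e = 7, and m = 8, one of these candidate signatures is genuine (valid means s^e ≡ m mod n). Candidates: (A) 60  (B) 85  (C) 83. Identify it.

C

Candidate A: Squares mod 143: 60^1≡60, 60^2≡25, 60^4≡53; 7 = 4 + 2 + 1, so 60^7 ≡ 53·25·60 ≡ 135 (mod 143)
Candidate B: Squares mod 143: 85^1≡85, 85^2≡75, 85^4≡48; 7 = 4 + 2 + 1, so 85^7 ≡ 48·75·85 ≡ 123 (mod 143)
Candidate C: Squares mod 143: 83^1≡83, 83^2≡25, 83^4≡53; 7 = 4 + 2 + 1, so 83^7 ≡ 53·25·83 ≡ 8 (mod 143)
  → matches m = 8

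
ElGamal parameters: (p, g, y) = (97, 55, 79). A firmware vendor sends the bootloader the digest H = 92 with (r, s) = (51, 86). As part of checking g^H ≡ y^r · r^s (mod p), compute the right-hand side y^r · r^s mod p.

79^2 = 6241 ≡ 33
79^4 ≡ 33^2 = 1089 ≡ 22
79^8 ≡ 22^2 = 484 ≡ 96
79^16 ≡ 96^2 = 9216 ≡ 1
79^32 ≡ 1^2 = 1
51 = 32 + 16 + 2 + 1, so 79^51 ≡ 1·1·33·79 ≡ 85 (mod 97)
51^2 = 2601 ≡ 79
51^4 ≡ 79^2 = 6241 ≡ 33
51^8 ≡ 33^2 = 1089 ≡ 22
51^16 ≡ 22^2 = 484 ≡ 96
51^32 ≡ 96^2 = 9216 ≡ 1
51^64 ≡ 1^2 = 1
86 = 64 + 16 + 4 + 2, so 51^86 ≡ 1·96·33·79 ≡ 12 (mod 97)
y^r · r^s ≡ 85·12 = 1020 ≡ 50 (mod 97)

50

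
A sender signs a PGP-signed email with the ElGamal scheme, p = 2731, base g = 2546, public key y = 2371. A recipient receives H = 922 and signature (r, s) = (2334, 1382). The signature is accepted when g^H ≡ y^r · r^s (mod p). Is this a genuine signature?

genuine

Left side g^H mod p:
2546^2 = 6482116 ≡ 1453
2546^4 ≡ 1453^2 = 2111209 ≡ 146
2546^8 ≡ 146^2 = 21316 ≡ 2199
2546^16 ≡ 2199^2 = 4835601 ≡ 1731
2546^32 ≡ 1731^2 = 2996361 ≡ 454
2546^64 ≡ 454^2 = 206116 ≡ 1291
2546^128 ≡ 1291^2 = 1666681 ≡ 771
2546^256 ≡ 771^2 = 594441 ≡ 1814
2546^512 ≡ 1814^2 = 3290596 ≡ 2472
922 = 512 + 256 + 128 + 16 + 8 + 2, so 2546^922 ≡ 2472·1814·771·1731·2199·1453 ≡ 1527 (mod 2731)
Right side y^r · r^s mod p:
2371^2 = 5621641 ≡ 1243
2371^4 ≡ 1243^2 = 1545049 ≡ 2034
2371^8 ≡ 2034^2 = 4137156 ≡ 2422
2371^16 ≡ 2422^2 = 5866084 ≡ 2627
2371^32 ≡ 2627^2 = 6901129 ≡ 2623
2371^64 ≡ 2623^2 = 6880129 ≡ 740
2371^128 ≡ 740^2 = 547600 ≡ 1400
2371^256 ≡ 1400^2 = 1960000 ≡ 1873
2371^512 ≡ 1873^2 = 3508129 ≡ 1525
2371^1024 ≡ 1525^2 = 2325625 ≡ 1544
2371^2048 ≡ 1544^2 = 2383936 ≡ 2504
2334 = 2048 + 256 + 16 + 8 + 4 + 2, so 2371^2334 ≡ 2504·1873·2627·2422·2034·1243 ≡ 261 (mod 2731)
2334^2 = 5447556 ≡ 1942
2334^4 ≡ 1942^2 = 3771364 ≡ 2584
2334^8 ≡ 2584^2 = 6677056 ≡ 2492
2334^16 ≡ 2492^2 = 6210064 ≡ 2501
2334^32 ≡ 2501^2 = 6255001 ≡ 1011
2334^64 ≡ 1011^2 = 1022121 ≡ 727
2334^128 ≡ 727^2 = 528529 ≡ 1446
2334^256 ≡ 1446^2 = 2090916 ≡ 1701
2334^512 ≡ 1701^2 = 2893401 ≡ 1272
2334^1024 ≡ 1272^2 = 1617984 ≡ 1232
1382 = 1024 + 256 + 64 + 32 + 4 + 2, so 2334^1382 ≡ 1232·1701·727·1011·2584·1942 ≡ 1544 (mod 2731)
261·1544 = 402984 ≡ 1527 (mod 2731)
1527 ≡ 1527 (mod 2731), so the signature is genuine.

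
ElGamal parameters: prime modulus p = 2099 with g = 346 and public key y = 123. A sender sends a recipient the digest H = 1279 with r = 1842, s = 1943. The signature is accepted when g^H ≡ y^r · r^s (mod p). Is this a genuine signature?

Left side g^H mod p:
Squares mod 2099: 346^1≡346, 346^2≡73, 346^4≡1131, 346^8≡870, 346^16≡1260, 346^32≡756, 346^64≡608, 346^128≡240, 346^256≡927, 346^512≡838, 346^1024≡1178
1279 = 1024 + 128 + 64 + 32 + 16 + 8 + 4 + 2 + 1, so 346^1279 ≡ 1178·240·608·756·1260·870·1131·73·346 ≡ 1688 (mod 2099)
Right side y^r · r^s mod p:
Squares mod 2099: 123^1≡123, 123^2≡436, 123^4≡1186, 123^8≡266, 123^16≡1489, 123^32≡577, 123^64≡1287, 123^128≡258, 123^256≡1495, 123^512≡1689, 123^1024≡180
1842 = 1024 + 512 + 256 + 32 + 16 + 2, so 123^1842 ≡ 180·1689·1495·577·1489·436 ≡ 1609 (mod 2099)
Squares mod 2099: 1842^1≡1842, 1842^2≡980, 1842^4≡1157, 1842^8≡1586, 1842^16≡794, 1842^32≡736, 1842^64≡154, 1842^128≡627, 1842^256≡616, 1842^512≡1636, 1842^1024≡271
1943 = 1024 + 512 + 256 + 128 + 16 + 4 + 2 + 1, so 1842^1943 ≡ 271·1636·616·627·794·1157·980·1842 ≡ 318 (mod 2099)
1609·318 = 511662 ≡ 1605 (mod 2099)
1688 ≠ 1605, so verification fails.

forged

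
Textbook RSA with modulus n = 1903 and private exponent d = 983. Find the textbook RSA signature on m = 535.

m^2 ≡ 535^2 = 286225 ≡ 775
m^4 ≡ 775^2 = 600625 ≡ 1180
m^8 ≡ 1180^2 = 1392400 ≡ 1307
m^16 ≡ 1307^2 = 1708249 ≡ 1258
m^32 ≡ 1258^2 = 1582564 ≡ 1171
m^64 ≡ 1171^2 = 1371241 ≡ 1081
m^128 ≡ 1081^2 = 1168561 ≡ 119
m^256 ≡ 119^2 = 14161 ≡ 840
m^512 ≡ 840^2 = 705600 ≡ 1490
983 = 512 + 256 + 128 + 64 + 16 + 4 + 2 + 1, so m^983 ≡ 1490·840·119·1081·1258·1180·775·535 ≡ 464 (mod 1903)

464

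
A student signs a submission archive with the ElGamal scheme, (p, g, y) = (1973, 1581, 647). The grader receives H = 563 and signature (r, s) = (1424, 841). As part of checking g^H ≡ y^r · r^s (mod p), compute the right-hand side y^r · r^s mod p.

647^2 = 418609 ≡ 333
647^4 ≡ 333^2 = 110889 ≡ 401
647^8 ≡ 401^2 = 160801 ≡ 988
647^16 ≡ 988^2 = 976144 ≡ 1482
647^32 ≡ 1482^2 = 2196324 ≡ 375
647^64 ≡ 375^2 = 140625 ≡ 542
647^128 ≡ 542^2 = 293764 ≡ 1760
647^256 ≡ 1760^2 = 3097600 ≡ 1963
647^512 ≡ 1963^2 = 3853369 ≡ 100
647^1024 ≡ 100^2 = 10000 ≡ 135
1424 = 1024 + 256 + 128 + 16, so 647^1424 ≡ 135·1963·1760·1482 ≡ 830 (mod 1973)
1424^2 = 2027776 ≡ 1505
1424^4 ≡ 1505^2 = 2265025 ≡ 21
1424^8 ≡ 21^2 = 441
1424^16 ≡ 441^2 = 194481 ≡ 1127
1424^32 ≡ 1127^2 = 1270129 ≡ 1490
1424^64 ≡ 1490^2 = 2220100 ≡ 475
1424^128 ≡ 475^2 = 225625 ≡ 703
1424^256 ≡ 703^2 = 494209 ≡ 959
1424^512 ≡ 959^2 = 919681 ≡ 263
841 = 512 + 256 + 64 + 8 + 1, so 1424^841 ≡ 263·959·475·441·1424 ≡ 1152 (mod 1973)
y^r · r^s ≡ 830·1152 = 956160 ≡ 1228 (mod 1973)

1228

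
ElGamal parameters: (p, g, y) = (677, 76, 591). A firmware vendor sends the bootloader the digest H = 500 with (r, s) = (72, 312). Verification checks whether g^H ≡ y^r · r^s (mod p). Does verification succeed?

fails

Left side g^H mod p:
76^500 mod 677 = 286
Right side y^r · r^s mod p:
591^72 mod 677 = 122
72^312 mod 677 = 115
122·115 = 14030 ≡ 490 (mod 677)
286 ≠ 490, so verification fails.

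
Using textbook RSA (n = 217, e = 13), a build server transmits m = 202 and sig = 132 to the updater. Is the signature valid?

Squares mod 217: sig^1≡132, sig^2≡64, sig^4≡190, sig^8≡78
13 = 8 + 4 + 1, so sig^13 ≡ 78·190·132 ≡ 202 (mod 217)
202 = m, so the signature checks out.

valid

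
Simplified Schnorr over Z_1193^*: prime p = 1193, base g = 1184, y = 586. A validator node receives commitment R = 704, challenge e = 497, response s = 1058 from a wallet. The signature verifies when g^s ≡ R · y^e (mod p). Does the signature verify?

verifies

g^s mod p:
Squares mod 1193: 1184^1≡1184, 1184^2≡81, 1184^4≡596, 1184^8≡895, 1184^16≡522, 1184^32≡480, 1184^64≡151, 1184^128≡134, 1184^256≡61, 1184^512≡142, 1184^1024≡1076
1058 = 1024 + 32 + 2, so 1184^1058 ≡ 1076·480·81 ≡ 1142 (mod 1193)
R · y^e mod p:
Squares mod 1193: 586^1≡586, 586^2≡1005, 586^4≡747, 586^8≡878, 586^16≡206, 586^32≡681, 586^64≡877, 586^128≡837, 586^256≡278
497 = 256 + 128 + 64 + 32 + 16 + 1, so 586^497 ≡ 278·837·877·681·206·586 ≡ 1076 (mod 1193)
704·1076 = 757504 ≡ 1142 (mod 1193)
1142 ≡ 1142 (mod 1193); signature holds.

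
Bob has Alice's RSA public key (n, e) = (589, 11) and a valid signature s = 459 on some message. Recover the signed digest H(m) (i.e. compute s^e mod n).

Squares mod 589: s^1≡459, s^2≡408, s^4≡366, s^8≡253
11 = 8 + 2 + 1, so s^11 ≡ 253·408·459 ≡ 67 (mod 589)

67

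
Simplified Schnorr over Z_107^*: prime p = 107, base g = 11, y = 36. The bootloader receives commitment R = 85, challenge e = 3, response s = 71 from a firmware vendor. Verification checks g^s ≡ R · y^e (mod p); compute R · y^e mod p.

36^2 = 1296 ≡ 12
3 = 2 + 1, so 36^3 ≡ 12·36 ≡ 4 (mod 107)
R · y^e ≡ 85·4 = 340 ≡ 19 (mod 107)

19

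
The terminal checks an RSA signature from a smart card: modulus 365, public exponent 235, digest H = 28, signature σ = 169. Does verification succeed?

Squares mod 365: σ^1≡169, σ^2≡91, σ^4≡251, σ^8≡221, σ^16≡296, σ^32≡16, σ^64≡256, σ^128≡201
235 = 128 + 64 + 32 + 8 + 2 + 1, so σ^235 ≡ 201·256·16·221·91·169 ≡ 269 (mod 365)
The recovered value 269 does not match the digest 28.

fails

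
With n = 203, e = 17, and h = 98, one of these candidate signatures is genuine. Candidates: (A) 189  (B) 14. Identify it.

Candidate A: 189^2 = 35721 ≡ 196; 189^4 ≡ 196^2 = 38416 ≡ 49; 189^8 ≡ 49^2 = 2401 ≡ 168; 189^16 ≡ 168^2 = 28224 ≡ 7; 17 = 16 + 1, so 189^17 ≡ 7·189 ≡ 105 (mod 203)
Candidate B: 14^2 = 196; 14^4 ≡ 196^2 = 38416 ≡ 49; 14^8 ≡ 49^2 = 2401 ≡ 168; 14^16 ≡ 168^2 = 28224 ≡ 7; 17 = 16 + 1, so 14^17 ≡ 7·14 ≡ 98 (mod 203)
  → matches h = 98

B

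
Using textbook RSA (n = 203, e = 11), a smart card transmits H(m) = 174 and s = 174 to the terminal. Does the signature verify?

verifies

Squares mod 203: s^1≡174, s^2≡29, s^4≡29, s^8≡29
11 = 8 + 2 + 1, so s^11 ≡ 29·29·174 ≡ 174 (mod 203)
174 = H(m), so the signature checks out.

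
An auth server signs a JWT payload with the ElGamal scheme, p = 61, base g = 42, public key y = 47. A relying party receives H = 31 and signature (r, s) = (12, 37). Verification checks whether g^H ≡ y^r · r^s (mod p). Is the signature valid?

valid

Left side g^H mod p:
42^31 mod 61 = 42
Right side y^r · r^s mod p:
47^12 mod 61 = 1
12^37 mod 61 = 42
1·42 = 42 ≡ 42 (mod 61)
42 ≡ 42 (mod 61), so the signature is genuine.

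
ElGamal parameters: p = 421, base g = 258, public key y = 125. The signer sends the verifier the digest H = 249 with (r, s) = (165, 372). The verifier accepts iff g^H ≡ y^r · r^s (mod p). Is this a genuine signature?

genuine

Left side g^H mod p:
258^2 = 66564 ≡ 46
258^4 ≡ 46^2 = 2116 ≡ 11
258^8 ≡ 11^2 = 121
258^16 ≡ 121^2 = 14641 ≡ 327
258^32 ≡ 327^2 = 106929 ≡ 416
258^64 ≡ 416^2 = 173056 ≡ 25
258^128 ≡ 25^2 = 625 ≡ 204
249 = 128 + 64 + 32 + 16 + 8 + 1, so 258^249 ≡ 204·25·416·327·121·258 ≡ 231 (mod 421)
Right side y^r · r^s mod p:
125^2 = 15625 ≡ 48
125^4 ≡ 48^2 = 2304 ≡ 199
125^8 ≡ 199^2 = 39601 ≡ 27
125^16 ≡ 27^2 = 729 ≡ 308
125^32 ≡ 308^2 = 94864 ≡ 139
125^64 ≡ 139^2 = 19321 ≡ 376
125^128 ≡ 376^2 = 141376 ≡ 341
165 = 128 + 32 + 4 + 1, so 125^165 ≡ 341·139·199·125 ≡ 51 (mod 421)
165^2 = 27225 ≡ 281
165^4 ≡ 281^2 = 78961 ≡ 234
165^8 ≡ 234^2 = 54756 ≡ 26
165^16 ≡ 26^2 = 676 ≡ 255
165^32 ≡ 255^2 = 65025 ≡ 191
165^64 ≡ 191^2 = 36481 ≡ 275
165^128 ≡ 275^2 = 75625 ≡ 266
165^256 ≡ 266^2 = 70756 ≡ 28
372 = 256 + 64 + 32 + 16 + 4, so 165^372 ≡ 28·275·191·255·234 ≡ 376 (mod 421)
51·376 = 19176 ≡ 231 (mod 421)
231 ≡ 231 (mod 421), so the signature is genuine.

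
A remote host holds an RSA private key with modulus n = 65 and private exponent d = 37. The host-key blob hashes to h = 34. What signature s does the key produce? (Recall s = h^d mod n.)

h^2 ≡ 34^2 = 1156 ≡ 51
h^4 ≡ 51^2 = 2601 ≡ 1
h^8 ≡ 1^2 = 1
h^16 ≡ 1^2 = 1
h^32 ≡ 1^2 = 1
37 = 32 + 4 + 1, so h^37 ≡ 1·1·34 ≡ 34 (mod 65)

34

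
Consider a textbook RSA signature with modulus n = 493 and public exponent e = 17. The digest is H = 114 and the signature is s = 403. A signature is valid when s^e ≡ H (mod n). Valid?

yes

s^2 ≡ 403^2 = 162409 ≡ 212
s^4 ≡ 212^2 = 44944 ≡ 81
s^8 ≡ 81^2 = 6561 ≡ 152
s^16 ≡ 152^2 = 23104 ≡ 426
17 = 16 + 1, so s^17 ≡ 426·403 ≡ 114 (mod 493)
Since 114 equals the digest 114, verification succeeds.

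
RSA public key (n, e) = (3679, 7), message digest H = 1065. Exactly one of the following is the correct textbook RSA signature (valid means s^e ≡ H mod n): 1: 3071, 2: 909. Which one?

Candidate 1: 3071^2 = 9431041 ≡ 1764; 3071^4 ≡ 1764^2 = 3111696 ≡ 2941; 7 = 4 + 2 + 1, so 3071^7 ≡ 2941·1764·3071 ≡ 2759 (mod 3679)
Candidate 2: 909^2 = 826281 ≡ 2185; 909^4 ≡ 2185^2 = 4774225 ≡ 2562; 7 = 4 + 2 + 1, so 909^7 ≡ 2562·2185·909 ≡ 1065 (mod 3679)
  → matches H = 1065

2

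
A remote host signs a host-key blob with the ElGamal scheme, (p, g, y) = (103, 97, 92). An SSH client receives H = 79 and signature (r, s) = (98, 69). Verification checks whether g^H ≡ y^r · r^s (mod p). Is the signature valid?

valid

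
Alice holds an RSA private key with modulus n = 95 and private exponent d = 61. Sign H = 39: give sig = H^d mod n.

H^2 ≡ 39^2 = 1521 ≡ 1
H^4 ≡ 1^2 = 1
H^8 ≡ 1^2 = 1
H^16 ≡ 1^2 = 1
H^32 ≡ 1^2 = 1
61 = 32 + 16 + 8 + 4 + 1, so H^61 ≡ 1·1·1·1·39 ≡ 39 (mod 95)

39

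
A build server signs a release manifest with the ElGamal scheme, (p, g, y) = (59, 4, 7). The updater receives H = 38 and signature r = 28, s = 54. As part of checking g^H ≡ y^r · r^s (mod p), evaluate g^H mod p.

Squares mod 59: 4^1≡4, 4^2≡16, 4^4≡20, 4^8≡46, 4^16≡51, 4^32≡5
38 = 32 + 4 + 2, so 4^38 ≡ 5·20·16 ≡ 7 (mod 59)

7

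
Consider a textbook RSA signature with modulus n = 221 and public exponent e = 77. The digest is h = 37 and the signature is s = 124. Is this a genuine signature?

genuine

Squares mod 221: s^1≡124, s^2≡127, s^4≡217, s^8≡16, s^16≡35, s^32≡120, s^64≡35
77 = 64 + 8 + 4 + 1, so s^77 ≡ 35·16·217·124 ≡ 37 (mod 221)
s^77 mod 221 = 37 matches h.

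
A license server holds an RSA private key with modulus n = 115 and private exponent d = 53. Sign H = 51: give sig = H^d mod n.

11

H^2 ≡ 51^2 = 2601 ≡ 71
H^4 ≡ 71^2 = 5041 ≡ 96
H^8 ≡ 96^2 = 9216 ≡ 16
H^16 ≡ 16^2 = 256 ≡ 26
H^32 ≡ 26^2 = 676 ≡ 101
53 = 32 + 16 + 4 + 1, so H^53 ≡ 101·26·96·51 ≡ 11 (mod 115)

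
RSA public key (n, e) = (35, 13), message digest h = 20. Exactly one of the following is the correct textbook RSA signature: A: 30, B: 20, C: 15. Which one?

B

Candidate A: Squares mod 35: 30^1≡30, 30^2≡25, 30^4≡30, 30^8≡25; 13 = 8 + 4 + 1, so 30^13 ≡ 25·30·30 ≡ 30 (mod 35)
Candidate B: Squares mod 35: 20^1≡20, 20^2≡15, 20^4≡15, 20^8≡15; 13 = 8 + 4 + 1, so 20^13 ≡ 15·15·20 ≡ 20 (mod 35)
  → matches h = 20
Candidate C: Squares mod 35: 15^1≡15, 15^2≡15, 15^4≡15, 15^8≡15; 13 = 8 + 4 + 1, so 15^13 ≡ 15·15·15 ≡ 15 (mod 35)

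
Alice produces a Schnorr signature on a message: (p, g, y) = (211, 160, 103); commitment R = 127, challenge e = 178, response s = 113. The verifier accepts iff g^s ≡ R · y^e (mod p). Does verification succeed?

fails

g^s mod p:
Squares mod 211: 160^1≡160, 160^2≡69, 160^4≡119, 160^8≡24, 160^16≡154, 160^32≡84, 160^64≡93
113 = 64 + 32 + 16 + 1, so 160^113 ≡ 93·84·154·160 ≡ 187 (mod 211)
R · y^e mod p:
Squares mod 211: 103^1≡103, 103^2≡59, 103^4≡105, 103^8≡53, 103^16≡66, 103^32≡136, 103^64≡139, 103^128≡120
178 = 128 + 32 + 16 + 2, so 103^178 ≡ 120·136·66·59 ≡ 45 (mod 211)
127·45 = 5715 ≡ 18 (mod 211)
187 ≠ 18; the check fails.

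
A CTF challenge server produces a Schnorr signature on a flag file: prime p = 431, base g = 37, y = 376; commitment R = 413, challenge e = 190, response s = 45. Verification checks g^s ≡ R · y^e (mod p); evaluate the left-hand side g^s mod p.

107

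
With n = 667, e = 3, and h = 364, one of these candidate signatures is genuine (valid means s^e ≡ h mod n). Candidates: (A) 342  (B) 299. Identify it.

Candidate A: 342^3 mod 667 = 364
  → matches h = 364
Candidate B: 299^3 mod 667 = 207

A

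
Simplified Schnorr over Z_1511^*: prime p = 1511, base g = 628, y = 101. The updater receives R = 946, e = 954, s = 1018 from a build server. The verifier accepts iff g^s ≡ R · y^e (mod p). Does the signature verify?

does not verify

g^s mod p:
Squares mod 1511: 628^1≡628, 628^2≡13, 628^4≡169, 628^8≡1363, 628^16≡750, 628^32≡408, 628^64≡254, 628^128≡1054, 628^256≡331, 628^512≡769
1018 = 512 + 256 + 128 + 64 + 32 + 16 + 8 + 2, so 628^1018 ≡ 769·331·1054·254·408·750·1363·13 ≡ 155 (mod 1511)
R · y^e mod p:
Squares mod 1511: 101^1≡101, 101^2≡1135, 101^4≡853, 101^8≡818, 101^16≡1262, 101^32≡50, 101^64≡989, 101^128≡504, 101^256≡168, 101^512≡1026
954 = 512 + 256 + 128 + 32 + 16 + 8 + 2, so 101^954 ≡ 1026·168·504·50·1262·818·1135 ≡ 1149 (mod 1511)
946·1149 = 1086954 ≡ 545 (mod 1511)
155 ≠ 545; the check fails.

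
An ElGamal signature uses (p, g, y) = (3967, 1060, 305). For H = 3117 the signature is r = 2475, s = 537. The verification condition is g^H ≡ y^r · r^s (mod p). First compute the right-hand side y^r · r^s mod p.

305^2 = 93025 ≡ 1784
305^4 ≡ 1784^2 = 3182656 ≡ 1122
305^8 ≡ 1122^2 = 1258884 ≡ 1345
305^16 ≡ 1345^2 = 1809025 ≡ 73
305^32 ≡ 73^2 = 5329 ≡ 1362
305^64 ≡ 1362^2 = 1855044 ≡ 2455
305^128 ≡ 2455^2 = 6027025 ≡ 1152
305^256 ≡ 1152^2 = 1327104 ≡ 2126
305^512 ≡ 2126^2 = 4519876 ≡ 1463
305^1024 ≡ 1463^2 = 2140369 ≡ 2156
305^2048 ≡ 2156^2 = 4648336 ≡ 2979
2475 = 2048 + 256 + 128 + 32 + 8 + 2 + 1, so 305^2475 ≡ 2979·2126·1152·1362·1345·1784·305 ≡ 1780 (mod 3967)
2475^2 = 6125625 ≡ 577
2475^4 ≡ 577^2 = 332929 ≡ 3668
2475^8 ≡ 3668^2 = 13454224 ≡ 2127
2475^16 ≡ 2127^2 = 4524129 ≡ 1749
2475^32 ≡ 1749^2 = 3059001 ≡ 444
2475^64 ≡ 444^2 = 197136 ≡ 2753
2475^128 ≡ 2753^2 = 7579009 ≡ 2039
2475^256 ≡ 2039^2 = 4157521 ≡ 105
2475^512 ≡ 105^2 = 11025 ≡ 3091
537 = 512 + 16 + 8 + 1, so 2475^537 ≡ 3091·1749·2127·2475 ≡ 3150 (mod 3967)
y^r · r^s ≡ 1780·3150 = 5607000 ≡ 1629 (mod 3967)

1629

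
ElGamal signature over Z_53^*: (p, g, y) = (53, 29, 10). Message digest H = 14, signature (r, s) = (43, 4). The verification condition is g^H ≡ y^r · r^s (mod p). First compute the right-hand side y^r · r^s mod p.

24

10^43 mod 53 = 36
43^4 mod 53 = 36
y^r · r^s ≡ 36·36 = 1296 ≡ 24 (mod 53)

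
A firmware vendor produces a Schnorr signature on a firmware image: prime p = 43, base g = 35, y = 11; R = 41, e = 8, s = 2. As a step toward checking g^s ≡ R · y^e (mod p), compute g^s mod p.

Squares mod 43: 35^1≡35, 35^2≡21
35^2 ≡ 21 (mod 43)

21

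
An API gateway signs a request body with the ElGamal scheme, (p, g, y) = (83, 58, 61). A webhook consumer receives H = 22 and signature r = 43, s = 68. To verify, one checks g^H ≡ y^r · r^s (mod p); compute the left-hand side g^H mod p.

58^2 = 3364 ≡ 44
58^4 ≡ 44^2 = 1936 ≡ 27
58^8 ≡ 27^2 = 729 ≡ 65
58^16 ≡ 65^2 = 4225 ≡ 75
22 = 16 + 4 + 2, so 58^22 ≡ 75·27·44 ≡ 41 (mod 83)

41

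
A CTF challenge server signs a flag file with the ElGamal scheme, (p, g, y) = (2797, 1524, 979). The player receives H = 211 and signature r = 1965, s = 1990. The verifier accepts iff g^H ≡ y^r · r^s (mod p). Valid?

Left side g^H mod p:
1524^2 = 2322576 ≡ 1066
1524^4 ≡ 1066^2 = 1136356 ≡ 774
1524^8 ≡ 774^2 = 599076 ≡ 518
1524^16 ≡ 518^2 = 268324 ≡ 2609
1524^32 ≡ 2609^2 = 6806881 ≡ 1780
1524^64 ≡ 1780^2 = 3168400 ≡ 2196
1524^128 ≡ 2196^2 = 4822416 ≡ 388
211 = 128 + 64 + 16 + 2 + 1, so 1524^211 ≡ 388·2196·2609·1066·1524 ≡ 105 (mod 2797)
Right side y^r · r^s mod p:
979^2 = 958441 ≡ 1867
979^4 ≡ 1867^2 = 3485689 ≡ 627
979^8 ≡ 627^2 = 393129 ≡ 1549
979^16 ≡ 1549^2 = 2399401 ≡ 2372
979^32 ≡ 2372^2 = 5626384 ≡ 1617
979^64 ≡ 1617^2 = 2614689 ≡ 2291
979^128 ≡ 2291^2 = 5248681 ≡ 1509
979^256 ≡ 1509^2 = 2277081 ≡ 323
979^512 ≡ 323^2 = 104329 ≡ 840
979^1024 ≡ 840^2 = 705600 ≡ 756
1965 = 1024 + 512 + 256 + 128 + 32 + 8 + 4 + 1, so 979^1965 ≡ 756·840·323·1509·1617·1549·627·979 ≡ 934 (mod 2797)
1965^2 = 3861225 ≡ 1365
1965^4 ≡ 1365^2 = 1863225 ≡ 423
1965^8 ≡ 423^2 = 178929 ≡ 2718
1965^16 ≡ 2718^2 = 7387524 ≡ 647
1965^32 ≡ 647^2 = 418609 ≡ 1856
1965^64 ≡ 1856^2 = 3444736 ≡ 1629
1965^128 ≡ 1629^2 = 2653641 ≡ 2085
1965^256 ≡ 2085^2 = 4347225 ≡ 687
1965^512 ≡ 687^2 = 471969 ≡ 2073
1965^1024 ≡ 2073^2 = 4297329 ≡ 1137
1990 = 1024 + 512 + 256 + 128 + 64 + 4 + 2, so 1965^1990 ≡ 1137·2073·687·2085·1629·423·1365 ≡ 63 (mod 2797)
934·63 = 58842 ≡ 105 (mod 2797)
105 ≡ 105 (mod 2797), so the signature is genuine.

yes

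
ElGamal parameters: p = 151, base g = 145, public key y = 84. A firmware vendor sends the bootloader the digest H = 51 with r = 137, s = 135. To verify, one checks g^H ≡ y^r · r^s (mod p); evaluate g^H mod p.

145^2 = 21025 ≡ 36
145^4 ≡ 36^2 = 1296 ≡ 88
145^8 ≡ 88^2 = 7744 ≡ 43
145^16 ≡ 43^2 = 1849 ≡ 37
145^32 ≡ 37^2 = 1369 ≡ 10
51 = 32 + 16 + 2 + 1, so 145^51 ≡ 10·37·36·145 ≡ 110 (mod 151)

110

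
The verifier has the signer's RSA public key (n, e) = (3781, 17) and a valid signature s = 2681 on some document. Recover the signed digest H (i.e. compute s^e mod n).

1245

s^2 ≡ 2681^2 = 7187761 ≡ 80
s^4 ≡ 80^2 = 6400 ≡ 2619
s^8 ≡ 2619^2 = 6859161 ≡ 427
s^16 ≡ 427^2 = 182329 ≡ 841
17 = 16 + 1, so s^17 ≡ 841·2681 ≡ 1245 (mod 3781)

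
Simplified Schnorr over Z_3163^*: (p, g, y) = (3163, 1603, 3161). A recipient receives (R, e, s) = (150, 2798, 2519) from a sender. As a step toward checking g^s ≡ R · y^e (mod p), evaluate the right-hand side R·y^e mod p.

Squares mod 3163: 3161^1≡3161, 3161^2≡4, 3161^4≡16, 3161^8≡256, 3161^16≡2276, 3161^32≡2345, 3161^64≡1731, 3161^128≡1000, 3161^256≡492, 3161^512≡1676, 3161^1024≡232, 3161^2048≡53
2798 = 2048 + 512 + 128 + 64 + 32 + 8 + 4 + 2, so 3161^2798 ≡ 53·1676·1000·1731·2345·256·16·4 ≡ 2916 (mod 3163)
R · y^e ≡ 150·2916 = 437400 ≡ 906 (mod 3163)

906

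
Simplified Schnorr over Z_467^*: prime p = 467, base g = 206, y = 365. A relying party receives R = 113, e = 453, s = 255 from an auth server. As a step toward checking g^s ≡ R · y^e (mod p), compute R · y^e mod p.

145

Squares mod 467: 365^1≡365, 365^2≡130, 365^4≡88, 365^8≡272, 365^16≡198, 365^32≡443, 365^64≡109, 365^128≡206, 365^256≡406
453 = 256 + 128 + 64 + 4 + 1, so 365^453 ≡ 406·206·109·88·365 ≡ 117 (mod 467)
R · y^e ≡ 113·117 = 13221 ≡ 145 (mod 467)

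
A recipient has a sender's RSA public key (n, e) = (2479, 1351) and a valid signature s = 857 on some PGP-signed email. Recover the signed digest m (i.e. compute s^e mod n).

s^2 ≡ 857^2 = 734449 ≡ 665
s^4 ≡ 665^2 = 442225 ≡ 963
s^8 ≡ 963^2 = 927369 ≡ 223
s^16 ≡ 223^2 = 49729 ≡ 149
s^32 ≡ 149^2 = 22201 ≡ 2369
s^64 ≡ 2369^2 = 5612161 ≡ 2184
s^128 ≡ 2184^2 = 4769856 ≡ 260
s^256 ≡ 260^2 = 67600 ≡ 667
s^512 ≡ 667^2 = 444889 ≡ 1148
s^1024 ≡ 1148^2 = 1317904 ≡ 1555
1351 = 1024 + 256 + 64 + 4 + 2 + 1, so s^1351 ≡ 1555·667·2184·963·665·857 ≡ 697 (mod 2479)

697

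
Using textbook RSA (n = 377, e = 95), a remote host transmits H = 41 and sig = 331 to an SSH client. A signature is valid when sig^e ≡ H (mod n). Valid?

Squares mod 377: sig^1≡331, sig^2≡231, sig^4≡204, sig^8≡146, sig^16≡204, sig^32≡146, sig^64≡204
95 = 64 + 16 + 8 + 4 + 2 + 1, so sig^95 ≡ 204·204·146·204·231·331 ≡ 336 (mod 377)
The recovered value 336 does not match the digest 41.

no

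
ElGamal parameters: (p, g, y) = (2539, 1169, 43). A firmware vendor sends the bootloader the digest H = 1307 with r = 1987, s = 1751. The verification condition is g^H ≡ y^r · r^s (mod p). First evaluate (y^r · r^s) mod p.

43^2 = 1849
43^4 ≡ 1849^2 = 3418801 ≡ 1307
43^8 ≡ 1307^2 = 1708249 ≡ 2041
43^16 ≡ 2041^2 = 4165681 ≡ 1721
43^32 ≡ 1721^2 = 2961841 ≡ 1367
43^64 ≡ 1367^2 = 1868689 ≡ 2524
43^128 ≡ 2524^2 = 6370576 ≡ 225
43^256 ≡ 225^2 = 50625 ≡ 2384
43^512 ≡ 2384^2 = 5683456 ≡ 1174
43^1024 ≡ 1174^2 = 1378276 ≡ 2138
1987 = 1024 + 512 + 256 + 128 + 64 + 2 + 1, so 43^1987 ≡ 2138·1174·2384·225·2524·1849·43 ≡ 1309 (mod 2539)
1987^2 = 3948169 ≡ 24
1987^4 ≡ 24^2 = 576
1987^8 ≡ 576^2 = 331776 ≡ 1706
1987^16 ≡ 1706^2 = 2910436 ≡ 742
1987^32 ≡ 742^2 = 550564 ≡ 2140
1987^64 ≡ 2140^2 = 4579600 ≡ 1783
1987^128 ≡ 1783^2 = 3179089 ≡ 261
1987^256 ≡ 261^2 = 68121 ≡ 2107
1987^512 ≡ 2107^2 = 4439449 ≡ 1277
1987^1024 ≡ 1277^2 = 1630729 ≡ 691
1751 = 1024 + 512 + 128 + 64 + 16 + 4 + 2 + 1, so 1987^1751 ≡ 691·1277·261·1783·742·576·24·1987 ≡ 95 (mod 2539)
y^r · r^s ≡ 1309·95 = 124355 ≡ 2483 (mod 2539)

2483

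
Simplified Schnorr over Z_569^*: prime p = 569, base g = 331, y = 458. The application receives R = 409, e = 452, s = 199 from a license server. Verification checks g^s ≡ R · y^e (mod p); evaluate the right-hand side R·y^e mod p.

458^2 = 209764 ≡ 372
458^4 ≡ 372^2 = 138384 ≡ 117
458^8 ≡ 117^2 = 13689 ≡ 33
458^16 ≡ 33^2 = 1089 ≡ 520
458^32 ≡ 520^2 = 270400 ≡ 125
458^64 ≡ 125^2 = 15625 ≡ 262
458^128 ≡ 262^2 = 68644 ≡ 364
458^256 ≡ 364^2 = 132496 ≡ 488
452 = 256 + 128 + 64 + 4, so 458^452 ≡ 488·364·262·117 ≡ 478 (mod 569)
R · y^e ≡ 409·478 = 195502 ≡ 335 (mod 569)

335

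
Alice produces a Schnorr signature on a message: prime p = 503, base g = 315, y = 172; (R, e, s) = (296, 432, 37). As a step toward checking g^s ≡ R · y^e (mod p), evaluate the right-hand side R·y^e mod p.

250

172^2 = 29584 ≡ 410
172^4 ≡ 410^2 = 168100 ≡ 98
172^8 ≡ 98^2 = 9604 ≡ 47
172^16 ≡ 47^2 = 2209 ≡ 197
172^32 ≡ 197^2 = 38809 ≡ 78
172^64 ≡ 78^2 = 6084 ≡ 48
172^128 ≡ 48^2 = 2304 ≡ 292
172^256 ≡ 292^2 = 85264 ≡ 257
432 = 256 + 128 + 32 + 16, so 172^432 ≡ 257·292·78·197 ≡ 113 (mod 503)
R · y^e ≡ 296·113 = 33448 ≡ 250 (mod 503)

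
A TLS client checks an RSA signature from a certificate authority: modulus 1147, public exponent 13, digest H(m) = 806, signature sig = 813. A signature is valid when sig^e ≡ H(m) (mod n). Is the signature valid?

invalid

sig^13 mod 1147 = 887
887 ≠ 806, so verification fails.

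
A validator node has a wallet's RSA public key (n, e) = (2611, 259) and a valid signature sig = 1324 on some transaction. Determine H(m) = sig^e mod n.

722

Squares mod 2611: sig^1≡1324, sig^2≡995, sig^4≡456, sig^8≡1667, sig^16≡785, sig^32≡29, sig^64≡841, sig^128≡2311, sig^256≡1226
259 = 256 + 2 + 1, so sig^259 ≡ 1226·995·1324 ≡ 722 (mod 2611)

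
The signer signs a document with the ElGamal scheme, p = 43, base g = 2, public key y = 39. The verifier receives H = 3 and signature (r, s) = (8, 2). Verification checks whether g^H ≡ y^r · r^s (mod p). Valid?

Left side g^H mod p:
2^2 = 4
3 = 2 + 1, so 2^3 ≡ 4·2 ≡ 8 (mod 43)
Right side y^r · r^s mod p:
39^2 = 1521 ≡ 16
39^4 ≡ 16^2 = 256 ≡ 41
39^8 ≡ 41^2 = 1681 ≡ 4
8^2 = 64 ≡ 21
4·21 = 84 ≡ 41 (mod 43)
8 ≠ 41, so verification fails.

no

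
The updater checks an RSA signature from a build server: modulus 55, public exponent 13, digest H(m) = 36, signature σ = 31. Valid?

yes

Squares mod 55: σ^1≡31, σ^2≡26, σ^4≡16, σ^8≡36
13 = 8 + 4 + 1, so σ^13 ≡ 36·16·31 ≡ 36 (mod 55)
36 = H(m), so the signature checks out.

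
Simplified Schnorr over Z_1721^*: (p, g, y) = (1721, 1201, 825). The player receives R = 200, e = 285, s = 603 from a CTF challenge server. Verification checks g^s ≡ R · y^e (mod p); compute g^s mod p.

Squares mod 1721: 1201^1≡1201, 1201^2≡203, 1201^4≡1626, 1201^8≡420, 1201^16≡858, 1201^32≡1297, 1201^64≡792, 1201^128≡820, 1201^256≡1210, 1201^512≡1250
603 = 512 + 64 + 16 + 8 + 2 + 1, so 1201^603 ≡ 1250·792·858·420·203·1201 ≡ 1578 (mod 1721)

1578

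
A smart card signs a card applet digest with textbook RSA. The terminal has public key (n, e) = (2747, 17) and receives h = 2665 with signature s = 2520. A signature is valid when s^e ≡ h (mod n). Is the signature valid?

invalid

s^2 ≡ 2520^2 = 6350400 ≡ 2083
s^4 ≡ 2083^2 = 4338889 ≡ 1376
s^8 ≡ 1376^2 = 1893376 ≡ 693
s^16 ≡ 693^2 = 480249 ≡ 2271
17 = 16 + 1, so s^17 ≡ 2271·2520 ≡ 919 (mod 2747)
s^17 mod 2747 = 919, but h = 2665.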